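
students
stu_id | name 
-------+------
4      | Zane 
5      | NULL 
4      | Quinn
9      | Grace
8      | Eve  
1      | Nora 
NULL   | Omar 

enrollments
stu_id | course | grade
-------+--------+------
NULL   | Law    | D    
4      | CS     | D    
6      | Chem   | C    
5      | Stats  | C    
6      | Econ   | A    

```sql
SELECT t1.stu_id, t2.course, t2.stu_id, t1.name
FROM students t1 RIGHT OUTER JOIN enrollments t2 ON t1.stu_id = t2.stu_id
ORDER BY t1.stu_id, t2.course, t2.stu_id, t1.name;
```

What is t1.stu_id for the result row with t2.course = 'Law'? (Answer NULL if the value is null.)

NULL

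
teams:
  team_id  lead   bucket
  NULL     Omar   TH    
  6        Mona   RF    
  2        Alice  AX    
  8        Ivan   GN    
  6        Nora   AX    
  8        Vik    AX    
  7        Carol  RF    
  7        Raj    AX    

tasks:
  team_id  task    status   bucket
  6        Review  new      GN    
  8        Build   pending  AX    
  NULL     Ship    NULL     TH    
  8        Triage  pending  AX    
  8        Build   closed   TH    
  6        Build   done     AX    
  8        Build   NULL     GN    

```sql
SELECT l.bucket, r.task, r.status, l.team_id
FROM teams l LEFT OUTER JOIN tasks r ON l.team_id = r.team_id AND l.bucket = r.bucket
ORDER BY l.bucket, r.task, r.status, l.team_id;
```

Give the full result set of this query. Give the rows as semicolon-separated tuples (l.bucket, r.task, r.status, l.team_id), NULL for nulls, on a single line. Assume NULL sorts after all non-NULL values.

LEFT JOIN keeps every row from `teams`; unmatched rows get NULL for `tasks`'s columns.
Matching on l.team_id = r.team_id AND l.bucket = r.bucket. A NULL in a compared column never satisfies the condition.
Matched pairs: 4; unmatched l rows kept: 5.

(AX, Build, done, 6); (AX, Build, pending, 8); (AX, Triage, pending, 8); (AX, NULL, NULL, 2); (AX, NULL, NULL, 7); (GN, Build, NULL, 8); (RF, NULL, NULL, 6); (RF, NULL, NULL, 7); (TH, NULL, NULL, NULL)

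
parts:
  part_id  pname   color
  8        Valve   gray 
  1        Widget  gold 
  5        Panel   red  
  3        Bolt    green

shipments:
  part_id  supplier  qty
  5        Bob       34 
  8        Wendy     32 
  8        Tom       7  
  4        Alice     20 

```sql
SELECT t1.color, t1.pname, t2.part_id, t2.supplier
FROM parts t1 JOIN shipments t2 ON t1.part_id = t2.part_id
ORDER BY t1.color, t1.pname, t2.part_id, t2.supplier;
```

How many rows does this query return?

INNER JOIN keeps only pairs where the ON condition holds.
Matching on t1.part_id = t2.part_id.
Matched pairs: 3.
Total: 3 rows.

3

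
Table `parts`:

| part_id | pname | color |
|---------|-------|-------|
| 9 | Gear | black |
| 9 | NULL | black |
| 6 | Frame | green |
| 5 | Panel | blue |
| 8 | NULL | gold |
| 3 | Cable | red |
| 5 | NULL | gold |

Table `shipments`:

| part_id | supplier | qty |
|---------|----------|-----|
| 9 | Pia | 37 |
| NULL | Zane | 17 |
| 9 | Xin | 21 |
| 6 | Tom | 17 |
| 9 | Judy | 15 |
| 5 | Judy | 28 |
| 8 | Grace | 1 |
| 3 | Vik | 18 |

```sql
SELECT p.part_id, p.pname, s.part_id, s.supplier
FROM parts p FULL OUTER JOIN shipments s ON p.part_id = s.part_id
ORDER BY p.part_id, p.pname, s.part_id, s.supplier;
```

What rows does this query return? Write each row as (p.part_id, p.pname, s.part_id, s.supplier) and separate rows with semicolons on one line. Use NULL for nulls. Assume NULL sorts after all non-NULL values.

FULL OUTER JOIN keeps every row from both sides; unmatched rows get NULL for the other side's columns.
Matching on p.part_id = s.part_id. A NULL in a compared column never satisfies the condition.
Matched pairs: 11; unmatched p rows kept: 0; unmatched s rows kept: 1.

(3, Cable, 3, Vik); (5, Panel, 5, Judy); (5, NULL, 5, Judy); (6, Frame, 6, Tom); (8, NULL, 8, Grace); (9, Gear, 9, Judy); (9, Gear, 9, Pia); (9, Gear, 9, Xin); (9, NULL, 9, Judy); (9, NULL, 9, Pia); (9, NULL, 9, Xin); (NULL, NULL, NULL, Zane)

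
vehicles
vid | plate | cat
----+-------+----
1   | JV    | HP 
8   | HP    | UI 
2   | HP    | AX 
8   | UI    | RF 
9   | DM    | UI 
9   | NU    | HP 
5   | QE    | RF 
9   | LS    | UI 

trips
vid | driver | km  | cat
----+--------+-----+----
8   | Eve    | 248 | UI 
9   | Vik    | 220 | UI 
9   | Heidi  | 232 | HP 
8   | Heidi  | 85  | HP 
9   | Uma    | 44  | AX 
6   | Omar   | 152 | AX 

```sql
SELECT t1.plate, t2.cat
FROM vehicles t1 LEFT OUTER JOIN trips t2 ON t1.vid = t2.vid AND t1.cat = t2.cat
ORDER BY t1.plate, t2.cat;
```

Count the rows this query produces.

LEFT JOIN keeps every row from `vehicles`; unmatched rows get NULL for `trips`'s columns.
Matching on t1.vid = t2.vid AND t1.cat = t2.cat.
Matched pairs: 4; unmatched t1 rows kept: 4.
Total: 4 matched + 4 padded = 8 rows.

8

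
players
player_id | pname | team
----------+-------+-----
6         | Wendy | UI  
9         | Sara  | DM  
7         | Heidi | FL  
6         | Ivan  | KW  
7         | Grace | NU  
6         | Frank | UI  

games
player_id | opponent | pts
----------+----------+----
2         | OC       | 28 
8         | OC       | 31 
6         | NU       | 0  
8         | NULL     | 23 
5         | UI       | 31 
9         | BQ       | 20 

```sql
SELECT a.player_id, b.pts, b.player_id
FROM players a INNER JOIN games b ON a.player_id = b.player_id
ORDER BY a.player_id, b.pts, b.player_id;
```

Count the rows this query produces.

4

INNER JOIN keeps only pairs where the ON condition holds.
Matching on a.player_id = b.player_id.
- a (player_id=6) pairs with 1 row(s) of b.
- a (player_id=9) pairs with 1 row(s) of b.
- a (player_id=7) has no partner → excluded.
- a (player_id=6) pairs with 1 row(s) of b.
- a (player_id=7) has no partner → excluded.
- a (player_id=6) pairs with 1 row(s) of b.
Total: 4 rows.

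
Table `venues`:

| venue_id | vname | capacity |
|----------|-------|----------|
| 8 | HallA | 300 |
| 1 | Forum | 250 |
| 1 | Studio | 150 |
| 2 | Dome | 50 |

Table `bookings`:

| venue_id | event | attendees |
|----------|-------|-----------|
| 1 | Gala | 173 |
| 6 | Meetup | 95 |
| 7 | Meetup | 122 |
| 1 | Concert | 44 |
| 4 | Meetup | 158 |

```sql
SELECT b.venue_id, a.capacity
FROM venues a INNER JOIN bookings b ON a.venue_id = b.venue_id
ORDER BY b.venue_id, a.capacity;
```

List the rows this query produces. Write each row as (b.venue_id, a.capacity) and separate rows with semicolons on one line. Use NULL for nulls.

(1, 150); (1, 150); (1, 250); (1, 250)

INNER JOIN keeps only pairs where the ON condition holds.
Matching on a.venue_id = b.venue_id.
Matched pairs: 4.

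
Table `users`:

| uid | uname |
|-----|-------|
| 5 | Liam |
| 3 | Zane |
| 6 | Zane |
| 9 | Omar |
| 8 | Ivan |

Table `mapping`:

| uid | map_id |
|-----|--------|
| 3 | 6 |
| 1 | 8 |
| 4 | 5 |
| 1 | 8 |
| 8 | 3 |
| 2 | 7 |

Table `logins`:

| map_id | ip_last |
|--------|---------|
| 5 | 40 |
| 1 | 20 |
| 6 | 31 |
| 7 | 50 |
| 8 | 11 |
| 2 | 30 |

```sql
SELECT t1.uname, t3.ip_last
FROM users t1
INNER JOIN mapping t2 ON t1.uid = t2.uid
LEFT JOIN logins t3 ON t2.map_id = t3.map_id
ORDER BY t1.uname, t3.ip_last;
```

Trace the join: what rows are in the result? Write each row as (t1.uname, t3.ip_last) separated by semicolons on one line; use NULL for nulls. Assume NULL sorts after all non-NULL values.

(Ivan, NULL); (Zane, 31)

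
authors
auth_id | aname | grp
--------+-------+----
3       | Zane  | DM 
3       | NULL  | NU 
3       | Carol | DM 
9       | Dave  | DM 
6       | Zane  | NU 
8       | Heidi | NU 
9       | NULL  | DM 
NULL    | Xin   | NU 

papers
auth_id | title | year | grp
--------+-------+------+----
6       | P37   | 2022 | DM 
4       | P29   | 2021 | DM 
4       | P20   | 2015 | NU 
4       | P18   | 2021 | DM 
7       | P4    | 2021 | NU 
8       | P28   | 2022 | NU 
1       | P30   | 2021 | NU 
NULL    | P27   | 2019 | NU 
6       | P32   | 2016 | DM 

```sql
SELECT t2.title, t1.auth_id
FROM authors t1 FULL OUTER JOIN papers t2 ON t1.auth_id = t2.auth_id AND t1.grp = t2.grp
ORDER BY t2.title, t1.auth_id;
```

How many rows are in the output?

16

FULL OUTER JOIN keeps every row from both sides; unmatched rows get NULL for the other side's columns.
Matching on t1.auth_id = t2.auth_id AND t1.grp = t2.grp. A NULL in a compared column never satisfies the condition.
- t1[0] auth_id=3, grp=DM → no match; kept with NULLs on the t2 side.
- t1[1] auth_id=3, grp=NU → no match; kept with NULLs on the t2 side.
- t1[2] auth_id=3, grp=DM → no match; kept with NULLs on the t2 side.
- t1[3] auth_id=9, grp=DM → no match; kept with NULLs on the t2 side.
- t1[4] auth_id=6, grp=NU → no match; kept with NULLs on the t2 side.
- t1[5] auth_id=8, grp=NU → 1 match(es) in t2 → 1 row(s).
- t1[6] auth_id=9, grp=DM → no match; kept with NULLs on the t2 side.
- t1[7] auth_id=NULL, grp=NU → no match; kept with NULLs on the t2 side.
- 8 row(s) from t2 found no t1 partner → padded with NULL.
Total: 1 matched + 15 padded = 16 rows.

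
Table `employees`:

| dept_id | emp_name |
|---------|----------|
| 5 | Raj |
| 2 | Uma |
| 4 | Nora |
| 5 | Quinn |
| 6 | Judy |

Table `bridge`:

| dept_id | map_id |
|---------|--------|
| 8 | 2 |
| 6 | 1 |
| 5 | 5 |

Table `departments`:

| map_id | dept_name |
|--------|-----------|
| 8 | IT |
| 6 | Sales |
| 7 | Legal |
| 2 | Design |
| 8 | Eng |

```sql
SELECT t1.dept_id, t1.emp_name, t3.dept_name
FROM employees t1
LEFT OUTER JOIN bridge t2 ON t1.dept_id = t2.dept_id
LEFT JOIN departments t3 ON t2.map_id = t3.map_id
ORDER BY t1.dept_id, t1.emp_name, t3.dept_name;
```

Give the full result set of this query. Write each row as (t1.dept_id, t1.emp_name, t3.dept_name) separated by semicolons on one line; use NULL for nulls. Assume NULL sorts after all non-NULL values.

Joins associate left-to-right: employees LEFT JOIN bridge on dept_id gives 5 intermediate row(s).
Then LEFT JOIN `departments t3` on map_id: each of those 5 rows is kept; rows whose t2.map_id has no match in t3 get NULL for t3's columns.

(2, Uma, NULL); (4, Nora, NULL); (5, Quinn, NULL); (5, Raj, NULL); (6, Judy, NULL)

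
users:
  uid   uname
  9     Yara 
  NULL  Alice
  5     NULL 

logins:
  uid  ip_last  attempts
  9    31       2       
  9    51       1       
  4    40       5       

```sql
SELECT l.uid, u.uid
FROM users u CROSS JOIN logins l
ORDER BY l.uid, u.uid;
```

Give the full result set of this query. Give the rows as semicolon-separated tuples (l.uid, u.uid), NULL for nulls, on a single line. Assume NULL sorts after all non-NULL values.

CROSS JOIN pairs every row of `users` with every row of `logins`: 3 × 3 = 9 rows.
After projecting and ordering:
l.uid | u.uid
4 | 5
4 | 9
4 | NULL
9 | 5
9 | 5
9 | 9
9 | 9
9 | NULL
9 | NULL

(4, 5); (4, 9); (4, NULL); (9, 5); (9, 5); (9, 9); (9, 9); (9, NULL); (9, NULL)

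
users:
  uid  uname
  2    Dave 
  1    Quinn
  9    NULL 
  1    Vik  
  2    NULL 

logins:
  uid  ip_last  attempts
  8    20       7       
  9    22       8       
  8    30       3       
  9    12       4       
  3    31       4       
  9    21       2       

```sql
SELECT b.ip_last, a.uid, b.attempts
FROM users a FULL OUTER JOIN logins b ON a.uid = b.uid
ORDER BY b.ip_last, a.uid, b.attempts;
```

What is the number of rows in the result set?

FULL OUTER JOIN keeps every row from both sides; unmatched rows get NULL for the other side's columns.
Matching on a.uid = b.uid.
- uid=2: no b row matches, row kept with b columns NULL.
- uid=1: no b row matches, row kept with b columns NULL.
- uid=9: 3 matching b row(s), so 3 row(s) emitted.
- uid=1: no b row matches, row kept with b columns NULL.
- uid=2: no b row matches, row kept with b columns NULL.
- 3 row(s) from b found no a partner → padded with NULL.
Total: 3 matched + 7 padded = 10 rows.

10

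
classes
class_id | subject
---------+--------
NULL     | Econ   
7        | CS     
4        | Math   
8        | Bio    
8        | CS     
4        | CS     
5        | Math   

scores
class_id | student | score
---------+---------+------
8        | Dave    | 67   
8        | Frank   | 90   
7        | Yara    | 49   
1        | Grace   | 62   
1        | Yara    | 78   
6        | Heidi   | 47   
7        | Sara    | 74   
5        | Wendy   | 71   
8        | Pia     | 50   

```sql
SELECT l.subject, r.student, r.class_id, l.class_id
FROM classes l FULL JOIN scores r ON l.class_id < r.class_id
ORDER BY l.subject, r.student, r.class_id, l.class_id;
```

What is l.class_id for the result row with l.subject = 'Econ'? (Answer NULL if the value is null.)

NULL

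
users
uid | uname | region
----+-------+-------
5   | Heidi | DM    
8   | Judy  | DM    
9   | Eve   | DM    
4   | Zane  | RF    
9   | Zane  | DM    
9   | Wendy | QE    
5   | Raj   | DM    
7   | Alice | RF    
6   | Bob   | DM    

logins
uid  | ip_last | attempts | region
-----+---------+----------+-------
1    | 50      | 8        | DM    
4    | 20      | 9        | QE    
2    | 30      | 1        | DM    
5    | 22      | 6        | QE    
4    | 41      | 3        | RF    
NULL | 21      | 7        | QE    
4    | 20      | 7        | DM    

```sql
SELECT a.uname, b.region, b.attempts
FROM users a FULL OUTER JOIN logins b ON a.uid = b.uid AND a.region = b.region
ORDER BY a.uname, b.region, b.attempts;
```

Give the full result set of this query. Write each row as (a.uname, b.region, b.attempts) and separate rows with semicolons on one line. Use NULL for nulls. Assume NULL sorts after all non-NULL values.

FULL OUTER JOIN keeps every row from both sides; unmatched rows get NULL for the other side's columns.
Matching on a.uid = b.uid AND a.region = b.region. A NULL in a compared column never satisfies the condition.
- a row (uid=5, region=DM): no match → kept, b columns NULL.
- a row (uid=8, region=DM): no match → kept, b columns NULL.
- a row (uid=9, region=DM): no match → kept, b columns NULL.
- a row (uid=4, region=RF): matches 1 b row(s) → 1 output row(s).
- a row (uid=9, region=DM): no match → kept, b columns NULL.
- a row (uid=9, region=QE): no match → kept, b columns NULL.
- a row (uid=5, region=DM): no match → kept, b columns NULL.
- a row (uid=7, region=RF): no match → kept, b columns NULL.
- a row (uid=6, region=DM): no match → kept, b columns NULL.
- plus 6 unmatched b row(s), each kept with NULL a columns.

(Alice, NULL, NULL); (Bob, NULL, NULL); (Eve, NULL, NULL); (Heidi, NULL, NULL); (Judy, NULL, NULL); (Raj, NULL, NULL); (Wendy, NULL, NULL); (Zane, RF, 3); (Zane, NULL, NULL); (NULL, DM, 1); (NULL, DM, 7); (NULL, DM, 8); (NULL, QE, 6); (NULL, QE, 7); (NULL, QE, 9)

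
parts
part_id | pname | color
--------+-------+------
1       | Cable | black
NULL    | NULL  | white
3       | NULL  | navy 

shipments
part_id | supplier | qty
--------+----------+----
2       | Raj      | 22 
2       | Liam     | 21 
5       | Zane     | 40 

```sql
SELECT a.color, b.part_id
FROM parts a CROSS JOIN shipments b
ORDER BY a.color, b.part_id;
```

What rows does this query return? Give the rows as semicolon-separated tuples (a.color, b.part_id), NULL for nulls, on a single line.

(black, 2); (black, 2); (black, 5); (navy, 2); (navy, 2); (navy, 5); (white, 2); (white, 2); (white, 5)

CROSS JOIN pairs every row of `parts` with every row of `shipments`: 3 × 3 = 9 rows.
After projecting and ordering:
a.color | b.part_id
black | 2
black | 2
black | 5
navy | 2
navy | 2
navy | 5
white | 2
white | 2
white | 5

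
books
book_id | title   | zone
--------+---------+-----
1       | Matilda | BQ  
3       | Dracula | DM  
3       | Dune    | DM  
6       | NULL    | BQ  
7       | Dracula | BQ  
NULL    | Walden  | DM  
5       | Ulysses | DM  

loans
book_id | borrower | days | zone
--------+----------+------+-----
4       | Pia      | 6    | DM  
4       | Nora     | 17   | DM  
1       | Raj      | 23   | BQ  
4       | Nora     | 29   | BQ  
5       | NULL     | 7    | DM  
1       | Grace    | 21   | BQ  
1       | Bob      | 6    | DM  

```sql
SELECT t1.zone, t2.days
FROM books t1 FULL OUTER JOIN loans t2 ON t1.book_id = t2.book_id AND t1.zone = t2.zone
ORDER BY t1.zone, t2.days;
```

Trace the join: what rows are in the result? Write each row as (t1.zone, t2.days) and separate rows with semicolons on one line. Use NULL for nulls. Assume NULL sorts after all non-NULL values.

(BQ, 21); (BQ, 23); (BQ, NULL); (BQ, NULL); (DM, 7); (DM, NULL); (DM, NULL); (DM, NULL); (NULL, 6); (NULL, 6); (NULL, 17); (NULL, 29)

FULL OUTER JOIN keeps every row from both sides; unmatched rows get NULL for the other side's columns.
Matching on t1.book_id = t2.book_id AND t1.zone = t2.zone. A NULL in a compared column never satisfies the condition.
- t1 row (book_id=1, zone=BQ): matches 2 t2 row(s) → 2 output row(s).
- t1 row (book_id=3, zone=DM): no match → kept, t2 columns NULL.
- t1 row (book_id=3, zone=DM): no match → kept, t2 columns NULL.
- t1 row (book_id=6, zone=BQ): no match → kept, t2 columns NULL.
- t1 row (book_id=7, zone=BQ): no match → kept, t2 columns NULL.
- t1 row (book_id=NULL, zone=DM): no match → kept, t2 columns NULL.
- t1 row (book_id=5, zone=DM): matches 1 t2 row(s) → 1 output row(s).
- 4 row(s) from t2 found no t1 partner → padded with NULL.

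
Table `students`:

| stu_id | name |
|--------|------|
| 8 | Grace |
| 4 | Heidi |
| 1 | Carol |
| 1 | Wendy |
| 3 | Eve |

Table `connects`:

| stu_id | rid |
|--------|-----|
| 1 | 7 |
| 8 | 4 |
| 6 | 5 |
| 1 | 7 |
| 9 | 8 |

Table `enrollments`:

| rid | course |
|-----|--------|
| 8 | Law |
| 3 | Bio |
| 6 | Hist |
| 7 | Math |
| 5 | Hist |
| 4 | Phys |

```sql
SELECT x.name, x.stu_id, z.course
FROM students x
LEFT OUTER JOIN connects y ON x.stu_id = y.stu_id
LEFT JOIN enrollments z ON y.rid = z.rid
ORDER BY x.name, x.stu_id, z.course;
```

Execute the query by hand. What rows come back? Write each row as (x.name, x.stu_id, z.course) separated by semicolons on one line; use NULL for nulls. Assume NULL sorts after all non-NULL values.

(Carol, 1, Math); (Carol, 1, Math); (Eve, 3, NULL); (Grace, 8, Phys); (Heidi, 4, NULL); (Wendy, 1, Math); (Wendy, 1, Math)

Evaluate left to right. First `students x LEFT JOIN connects y` on stu_id: 7 row(s).
Then LEFT JOIN `enrollments z` on rid: each of those 7 rows is kept; rows whose y.rid has no match in z get NULL for z's columns.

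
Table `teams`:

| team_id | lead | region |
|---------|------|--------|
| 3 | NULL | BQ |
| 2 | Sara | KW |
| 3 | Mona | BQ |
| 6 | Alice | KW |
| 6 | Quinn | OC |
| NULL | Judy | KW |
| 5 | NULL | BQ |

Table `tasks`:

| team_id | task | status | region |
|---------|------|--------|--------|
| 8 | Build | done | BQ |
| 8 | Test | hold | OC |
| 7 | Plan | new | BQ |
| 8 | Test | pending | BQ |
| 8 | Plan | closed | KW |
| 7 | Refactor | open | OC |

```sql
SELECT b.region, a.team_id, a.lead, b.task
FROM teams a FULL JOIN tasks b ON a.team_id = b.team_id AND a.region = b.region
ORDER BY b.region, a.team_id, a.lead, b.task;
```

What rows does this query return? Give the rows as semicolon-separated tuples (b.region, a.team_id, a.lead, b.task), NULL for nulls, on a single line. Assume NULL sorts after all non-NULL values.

FULL OUTER JOIN keeps every row from both sides; unmatched rows get NULL for the other side's columns.
Matching on a.team_id = b.team_id AND a.region = b.region. A NULL in a compared column never satisfies the condition.
- a[0] team_id=3, region=BQ → no match; kept with NULLs on the b side.
- a[1] team_id=2, region=KW → no match; kept with NULLs on the b side.
- a[2] team_id=3, region=BQ → no match; kept with NULLs on the b side.
- a[3] team_id=6, region=KW → no match; kept with NULLs on the b side.
- a[4] team_id=6, region=OC → no match; kept with NULLs on the b side.
- a[5] team_id=NULL, region=KW → no match; kept with NULLs on the b side.
- a[6] team_id=5, region=BQ → no match; kept with NULLs on the b side.
- 6 row(s) from b found no a partner → padded with NULL.

(BQ, NULL, NULL, Build); (BQ, NULL, NULL, Plan); (BQ, NULL, NULL, Test); (KW, NULL, NULL, Plan); (OC, NULL, NULL, Refactor); (OC, NULL, NULL, Test); (NULL, 2, Sara, NULL); (NULL, 3, Mona, NULL); (NULL, 3, NULL, NULL); (NULL, 5, NULL, NULL); (NULL, 6, Alice, NULL); (NULL, 6, Quinn, NULL); (NULL, NULL, Judy, NULL)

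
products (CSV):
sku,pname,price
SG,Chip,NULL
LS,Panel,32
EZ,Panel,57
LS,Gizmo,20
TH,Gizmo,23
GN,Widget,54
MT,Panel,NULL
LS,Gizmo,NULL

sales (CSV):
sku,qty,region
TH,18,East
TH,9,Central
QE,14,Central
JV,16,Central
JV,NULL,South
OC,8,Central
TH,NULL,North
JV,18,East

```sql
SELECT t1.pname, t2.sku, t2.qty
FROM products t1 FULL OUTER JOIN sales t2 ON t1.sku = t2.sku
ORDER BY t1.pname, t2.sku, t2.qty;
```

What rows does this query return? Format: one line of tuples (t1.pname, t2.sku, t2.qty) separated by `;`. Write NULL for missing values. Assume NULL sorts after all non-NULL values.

(Chip, NULL, NULL); (Gizmo, TH, 9); (Gizmo, TH, 18); (Gizmo, TH, NULL); (Gizmo, NULL, NULL); (Gizmo, NULL, NULL); (Panel, NULL, NULL); (Panel, NULL, NULL); (Panel, NULL, NULL); (Widget, NULL, NULL); (NULL, JV, 16); (NULL, JV, 18); (NULL, JV, NULL); (NULL, OC, 8); (NULL, QE, 14)

FULL OUTER JOIN keeps every row from both sides; unmatched rows get NULL for the other side's columns.
Matching on t1.sku = t2.sku.
- t1[0] sku=SG → no match; kept with NULLs on the t2 side.
- t1[1] sku=LS → no match; kept with NULLs on the t2 side.
- t1[2] sku=EZ → no match; kept with NULLs on the t2 side.
- t1[3] sku=LS → no match; kept with NULLs on the t2 side.
- t1[4] sku=TH → 3 match(es) in t2 → 3 row(s).
- t1[5] sku=GN → no match; kept with NULLs on the t2 side.
- t1[6] sku=MT → no match; kept with NULLs on the t2 side.
- t1[7] sku=LS → no match; kept with NULLs on the t2 side.
- plus 5 unmatched t2 row(s), each kept with NULL t1 columns.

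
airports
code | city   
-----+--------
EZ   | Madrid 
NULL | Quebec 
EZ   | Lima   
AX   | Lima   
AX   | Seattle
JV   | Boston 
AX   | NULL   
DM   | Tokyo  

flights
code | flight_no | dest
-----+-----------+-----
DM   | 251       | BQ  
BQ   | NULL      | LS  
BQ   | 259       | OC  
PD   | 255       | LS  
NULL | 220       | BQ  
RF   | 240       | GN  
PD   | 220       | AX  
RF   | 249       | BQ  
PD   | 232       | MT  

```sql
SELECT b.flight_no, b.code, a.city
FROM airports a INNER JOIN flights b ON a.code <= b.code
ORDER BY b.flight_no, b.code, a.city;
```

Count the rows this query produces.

INNER JOIN keeps only pairs where the ON condition holds.
Matching on a.code <= b.code. A NULL in a compared column never satisfies the condition.
- code=EZ: 5 matching b row(s), so 5 row(s) emitted.
- code=NULL: no matching b row, dropped.
- code=EZ: 5 matching b row(s), so 5 row(s) emitted.
- code=AX: 8 matching b row(s), so 8 row(s) emitted.
- code=AX: 8 matching b row(s), so 8 row(s) emitted.
- code=JV: 5 matching b row(s), so 5 row(s) emitted.
- code=AX: 8 matching b row(s), so 8 row(s) emitted.
- code=DM: 6 matching b row(s), so 6 row(s) emitted.
Total: 45 rows.

45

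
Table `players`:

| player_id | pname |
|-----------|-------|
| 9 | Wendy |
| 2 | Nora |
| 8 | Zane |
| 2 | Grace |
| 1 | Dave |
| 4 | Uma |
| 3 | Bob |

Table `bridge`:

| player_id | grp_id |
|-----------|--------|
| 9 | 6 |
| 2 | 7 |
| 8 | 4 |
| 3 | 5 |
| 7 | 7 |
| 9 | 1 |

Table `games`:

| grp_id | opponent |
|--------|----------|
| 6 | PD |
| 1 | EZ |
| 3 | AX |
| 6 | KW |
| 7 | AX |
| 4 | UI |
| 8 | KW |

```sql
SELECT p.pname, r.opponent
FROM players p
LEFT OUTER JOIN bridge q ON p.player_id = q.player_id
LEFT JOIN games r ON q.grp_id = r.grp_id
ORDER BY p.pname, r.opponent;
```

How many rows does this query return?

9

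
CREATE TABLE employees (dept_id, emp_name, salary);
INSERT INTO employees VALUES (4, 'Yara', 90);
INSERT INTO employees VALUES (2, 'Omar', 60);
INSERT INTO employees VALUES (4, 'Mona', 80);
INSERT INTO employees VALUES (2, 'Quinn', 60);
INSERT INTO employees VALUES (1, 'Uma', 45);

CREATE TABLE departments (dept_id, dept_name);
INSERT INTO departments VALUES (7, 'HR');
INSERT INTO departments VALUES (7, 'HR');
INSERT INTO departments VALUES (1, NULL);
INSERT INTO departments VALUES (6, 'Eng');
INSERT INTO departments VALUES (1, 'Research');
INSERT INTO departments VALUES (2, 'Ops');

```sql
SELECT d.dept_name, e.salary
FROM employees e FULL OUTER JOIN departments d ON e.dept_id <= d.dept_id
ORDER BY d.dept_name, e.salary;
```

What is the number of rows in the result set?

FULL OUTER JOIN keeps every row from both sides; unmatched rows get NULL for the other side's columns.
Matching on e.dept_id <= d.dept_id.
- e (dept_id=4) pairs with 3 row(s) of d.
- e (dept_id=2) pairs with 4 row(s) of d.
- e (dept_id=4) pairs with 3 row(s) of d.
- e (dept_id=2) pairs with 4 row(s) of d.
- e (dept_id=1) pairs with 6 row(s) of d.
Total: 20 rows.

20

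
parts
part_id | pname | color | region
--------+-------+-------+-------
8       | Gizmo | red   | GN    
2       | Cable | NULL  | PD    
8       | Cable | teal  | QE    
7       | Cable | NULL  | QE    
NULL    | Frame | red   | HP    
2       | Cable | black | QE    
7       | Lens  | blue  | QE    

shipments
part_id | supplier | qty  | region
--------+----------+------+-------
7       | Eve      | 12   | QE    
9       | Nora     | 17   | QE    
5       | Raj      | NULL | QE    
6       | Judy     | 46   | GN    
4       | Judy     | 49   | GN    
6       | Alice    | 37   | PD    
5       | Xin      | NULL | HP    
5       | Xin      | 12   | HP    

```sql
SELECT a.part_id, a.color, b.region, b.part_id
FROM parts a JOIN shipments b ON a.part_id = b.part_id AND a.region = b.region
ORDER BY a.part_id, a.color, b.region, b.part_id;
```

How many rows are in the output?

2

INNER JOIN keeps only pairs where the ON condition holds.
Matching on a.part_id = b.part_id AND a.region = b.region. A NULL in a compared column never satisfies the condition.
- a (part_id=8, region=GN) has no partner → excluded.
- a (part_id=2, region=PD) has no partner → excluded.
- a (part_id=8, region=QE) has no partner → excluded.
- a (part_id=7, region=QE) pairs with 1 row(s) of b.
- a (part_id=NULL, region=HP) has no partner → excluded.
- a (part_id=2, region=QE) has no partner → excluded.
- a (part_id=7, region=QE) pairs with 1 row(s) of b.
Total: 2 rows.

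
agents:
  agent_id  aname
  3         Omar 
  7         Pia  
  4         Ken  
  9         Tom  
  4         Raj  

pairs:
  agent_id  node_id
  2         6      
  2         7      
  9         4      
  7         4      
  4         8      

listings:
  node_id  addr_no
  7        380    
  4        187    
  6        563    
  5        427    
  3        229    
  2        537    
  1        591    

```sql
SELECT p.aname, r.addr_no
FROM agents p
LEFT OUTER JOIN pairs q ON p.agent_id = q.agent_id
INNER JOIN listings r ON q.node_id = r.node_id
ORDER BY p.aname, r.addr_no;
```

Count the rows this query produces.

Step 1 — p LEFT JOIN q on agent_id → 5 row(s).
Then INNER JOIN `listings r` on node_id: keep only rows whose q.node_id appears in r.
Result: 2 row(s).

2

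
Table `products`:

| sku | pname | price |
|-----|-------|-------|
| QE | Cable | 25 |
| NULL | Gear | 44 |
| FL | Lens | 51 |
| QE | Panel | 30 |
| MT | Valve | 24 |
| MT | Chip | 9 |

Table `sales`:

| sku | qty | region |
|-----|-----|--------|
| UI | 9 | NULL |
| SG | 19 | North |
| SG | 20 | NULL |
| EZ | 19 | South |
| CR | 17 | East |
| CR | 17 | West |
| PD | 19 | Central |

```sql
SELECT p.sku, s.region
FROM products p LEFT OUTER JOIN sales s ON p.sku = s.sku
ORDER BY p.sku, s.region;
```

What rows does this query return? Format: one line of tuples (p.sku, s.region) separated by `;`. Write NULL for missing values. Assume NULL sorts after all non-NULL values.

(FL, NULL); (MT, NULL); (MT, NULL); (QE, NULL); (QE, NULL); (NULL, NULL)

LEFT JOIN keeps every row from `products`; unmatched rows get NULL for `sales`'s columns.
Matching on p.sku = s.sku. A NULL in a compared column never satisfies the condition.
- p (sku=QE) has no partner → padded with NULL.
- p (sku=NULL) has no partner → padded with NULL.
- p (sku=FL) has no partner → padded with NULL.
- p (sku=QE) has no partner → padded with NULL.
- p (sku=MT) has no partner → padded with NULL.
- p (sku=MT) has no partner → padded with NULL.
After projecting and ordering:
p.sku | s.region
FL | NULL
MT | NULL
MT | NULL
QE | NULL
QE | NULL
NULL | NULL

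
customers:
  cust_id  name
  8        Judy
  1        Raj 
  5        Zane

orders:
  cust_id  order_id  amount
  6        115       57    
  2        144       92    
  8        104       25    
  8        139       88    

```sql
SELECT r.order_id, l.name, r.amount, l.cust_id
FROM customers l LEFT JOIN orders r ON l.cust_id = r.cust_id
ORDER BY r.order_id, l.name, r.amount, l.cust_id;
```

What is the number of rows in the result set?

4

LEFT JOIN keeps every row from `customers`; unmatched rows get NULL for `orders`'s columns.
Matching on l.cust_id = r.cust_id.
- l (cust_id=8) pairs with 2 row(s) of r.
- l (cust_id=1) has no partner → padded with NULL.
- l (cust_id=5) has no partner → padded with NULL.
Total: 2 matched + 2 padded = 4 rows.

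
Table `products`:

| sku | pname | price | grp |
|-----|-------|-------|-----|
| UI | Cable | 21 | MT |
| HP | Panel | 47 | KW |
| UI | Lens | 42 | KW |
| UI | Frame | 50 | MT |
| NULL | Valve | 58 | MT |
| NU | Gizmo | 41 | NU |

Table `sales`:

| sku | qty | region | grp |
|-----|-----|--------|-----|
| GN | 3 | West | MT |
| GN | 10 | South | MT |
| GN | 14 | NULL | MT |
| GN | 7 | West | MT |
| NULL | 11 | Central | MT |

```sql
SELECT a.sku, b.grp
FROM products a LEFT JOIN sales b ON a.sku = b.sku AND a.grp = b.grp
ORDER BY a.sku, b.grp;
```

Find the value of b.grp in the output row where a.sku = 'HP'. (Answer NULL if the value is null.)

NULL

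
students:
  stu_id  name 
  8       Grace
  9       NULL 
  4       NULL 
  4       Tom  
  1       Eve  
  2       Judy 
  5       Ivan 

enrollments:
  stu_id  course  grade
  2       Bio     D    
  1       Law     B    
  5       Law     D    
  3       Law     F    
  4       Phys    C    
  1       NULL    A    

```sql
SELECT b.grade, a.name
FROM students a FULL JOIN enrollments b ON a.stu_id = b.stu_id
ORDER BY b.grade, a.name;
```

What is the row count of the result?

9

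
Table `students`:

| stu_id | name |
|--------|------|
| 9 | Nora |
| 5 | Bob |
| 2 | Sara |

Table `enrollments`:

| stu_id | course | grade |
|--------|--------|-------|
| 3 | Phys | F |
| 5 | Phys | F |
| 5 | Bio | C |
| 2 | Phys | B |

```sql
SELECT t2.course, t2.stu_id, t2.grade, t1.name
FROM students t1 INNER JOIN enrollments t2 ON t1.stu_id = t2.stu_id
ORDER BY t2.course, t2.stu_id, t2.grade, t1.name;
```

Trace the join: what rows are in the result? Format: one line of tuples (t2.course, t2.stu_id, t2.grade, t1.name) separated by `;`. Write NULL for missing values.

(Bio, 5, C, Bob); (Phys, 2, B, Sara); (Phys, 5, F, Bob)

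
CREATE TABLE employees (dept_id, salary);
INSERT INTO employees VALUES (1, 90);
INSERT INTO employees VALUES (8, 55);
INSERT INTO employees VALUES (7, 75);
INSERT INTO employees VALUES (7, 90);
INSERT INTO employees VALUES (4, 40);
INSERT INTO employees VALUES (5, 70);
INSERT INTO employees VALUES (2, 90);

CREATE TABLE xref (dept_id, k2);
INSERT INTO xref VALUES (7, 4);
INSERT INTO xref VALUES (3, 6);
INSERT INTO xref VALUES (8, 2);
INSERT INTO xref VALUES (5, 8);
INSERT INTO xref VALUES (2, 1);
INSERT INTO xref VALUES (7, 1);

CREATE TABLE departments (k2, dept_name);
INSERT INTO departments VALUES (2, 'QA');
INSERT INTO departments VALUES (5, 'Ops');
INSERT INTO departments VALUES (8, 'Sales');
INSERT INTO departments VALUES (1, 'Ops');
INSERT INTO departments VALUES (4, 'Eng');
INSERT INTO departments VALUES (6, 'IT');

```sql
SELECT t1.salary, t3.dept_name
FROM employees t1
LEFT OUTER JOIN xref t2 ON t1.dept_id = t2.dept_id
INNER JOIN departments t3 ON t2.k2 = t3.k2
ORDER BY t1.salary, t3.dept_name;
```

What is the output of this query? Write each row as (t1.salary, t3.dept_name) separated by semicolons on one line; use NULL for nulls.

(55, QA); (70, Sales); (75, Eng); (75, Ops); (90, Eng); (90, Ops); (90, Ops)

Evaluate left to right. First `employees t1 LEFT JOIN xref t2` on dept_id: 9 row(s).
Then INNER JOIN `departments t3` on k2: keep only rows whose t2.k2 appears in t3.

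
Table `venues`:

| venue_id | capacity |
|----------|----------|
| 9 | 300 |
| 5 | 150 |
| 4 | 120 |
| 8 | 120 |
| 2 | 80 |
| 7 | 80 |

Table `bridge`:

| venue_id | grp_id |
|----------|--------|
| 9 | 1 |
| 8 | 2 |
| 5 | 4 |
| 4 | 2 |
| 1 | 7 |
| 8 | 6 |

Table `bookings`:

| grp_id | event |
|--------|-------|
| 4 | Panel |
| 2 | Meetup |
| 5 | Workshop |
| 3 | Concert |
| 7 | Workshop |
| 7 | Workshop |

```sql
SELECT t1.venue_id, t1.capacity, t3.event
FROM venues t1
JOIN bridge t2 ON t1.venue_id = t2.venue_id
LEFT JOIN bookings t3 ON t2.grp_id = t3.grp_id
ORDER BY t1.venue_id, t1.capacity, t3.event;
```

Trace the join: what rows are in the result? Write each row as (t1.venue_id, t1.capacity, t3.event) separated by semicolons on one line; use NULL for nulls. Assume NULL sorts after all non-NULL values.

Evaluate left to right. First `venues t1 INNER JOIN bridge t2` on venue_id: 5 row(s).
Then LEFT JOIN `bookings t3` on grp_id: each of those 5 rows is kept; rows whose t2.grp_id has no match in t3 get NULL for t3's columns.

(4, 120, Meetup); (5, 150, Panel); (8, 120, Meetup); (8, 120, NULL); (9, 300, NULL)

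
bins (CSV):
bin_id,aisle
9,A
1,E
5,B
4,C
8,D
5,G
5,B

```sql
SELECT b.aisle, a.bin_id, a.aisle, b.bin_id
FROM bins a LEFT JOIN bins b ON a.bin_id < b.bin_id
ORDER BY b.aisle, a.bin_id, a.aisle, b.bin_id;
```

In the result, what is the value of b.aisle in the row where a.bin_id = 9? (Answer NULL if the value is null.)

LEFT JOIN keeps every row from `bins a`; unmatched rows get NULL for `bins b`'s columns.
Matching on a.bin_id < b.bin_id.
Matched pairs: 18; unmatched a rows kept: 1.

NULL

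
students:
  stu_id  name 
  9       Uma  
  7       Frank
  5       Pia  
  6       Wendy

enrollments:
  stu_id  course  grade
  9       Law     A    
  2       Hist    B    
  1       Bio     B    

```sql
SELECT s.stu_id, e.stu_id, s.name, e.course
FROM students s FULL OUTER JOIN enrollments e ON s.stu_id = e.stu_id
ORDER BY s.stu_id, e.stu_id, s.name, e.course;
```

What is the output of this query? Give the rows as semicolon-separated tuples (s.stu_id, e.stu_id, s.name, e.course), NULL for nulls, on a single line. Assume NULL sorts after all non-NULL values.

(5, NULL, Pia, NULL); (6, NULL, Wendy, NULL); (7, NULL, Frank, NULL); (9, 9, Uma, Law); (NULL, 1, NULL, Bio); (NULL, 2, NULL, Hist)

FULL OUTER JOIN keeps every row from both sides; unmatched rows get NULL for the other side's columns.
Matching on s.stu_id = e.stu_id.
- stu_id=9: 1 matching e row(s), so 1 row(s) emitted.
- stu_id=7: no e row matches, row kept with e columns NULL.
- stu_id=5: no e row matches, row kept with e columns NULL.
- stu_id=6: no e row matches, row kept with e columns NULL.
- plus 2 unmatched e row(s), each kept with NULL s columns.
After projecting and ordering:
s.stu_id | e.stu_id | s.name | e.course
5 | NULL | Pia | NULL
6 | NULL | Wendy | NULL
7 | NULL | Frank | NULL
9 | 9 | Uma | Law
NULL | 1 | NULL | Bio
NULL | 2 | NULL | Hist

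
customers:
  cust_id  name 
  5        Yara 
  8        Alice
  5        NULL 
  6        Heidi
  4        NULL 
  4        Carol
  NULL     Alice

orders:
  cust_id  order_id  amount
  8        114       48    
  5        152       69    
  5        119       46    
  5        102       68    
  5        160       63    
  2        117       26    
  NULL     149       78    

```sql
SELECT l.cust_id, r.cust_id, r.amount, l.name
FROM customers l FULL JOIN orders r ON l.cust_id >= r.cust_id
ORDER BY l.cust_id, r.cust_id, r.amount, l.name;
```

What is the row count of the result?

FULL OUTER JOIN keeps every row from both sides; unmatched rows get NULL for the other side's columns.
Matching on l.cust_id >= r.cust_id. A NULL in a compared column never satisfies the condition.
Matched pairs: 23; unmatched l rows kept: 1; unmatched r rows kept: 1.
Total: 23 matched + 2 padded = 25 rows.

25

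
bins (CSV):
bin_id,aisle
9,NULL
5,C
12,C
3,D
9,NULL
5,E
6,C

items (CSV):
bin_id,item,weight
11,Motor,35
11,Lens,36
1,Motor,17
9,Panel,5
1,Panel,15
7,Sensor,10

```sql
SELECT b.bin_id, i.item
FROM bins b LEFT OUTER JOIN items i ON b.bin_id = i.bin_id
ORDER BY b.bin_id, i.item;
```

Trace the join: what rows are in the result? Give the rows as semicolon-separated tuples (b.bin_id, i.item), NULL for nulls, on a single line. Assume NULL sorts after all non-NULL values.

(3, NULL); (5, NULL); (5, NULL); (6, NULL); (9, Panel); (9, Panel); (12, NULL)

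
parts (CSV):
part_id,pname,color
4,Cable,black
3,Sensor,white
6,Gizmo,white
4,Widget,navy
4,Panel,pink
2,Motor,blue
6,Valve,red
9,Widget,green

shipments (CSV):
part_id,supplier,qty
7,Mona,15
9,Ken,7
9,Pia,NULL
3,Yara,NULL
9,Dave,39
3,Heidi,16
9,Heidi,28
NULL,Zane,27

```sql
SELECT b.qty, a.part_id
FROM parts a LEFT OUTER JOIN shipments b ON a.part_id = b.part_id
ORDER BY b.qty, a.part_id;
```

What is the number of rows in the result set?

12

LEFT JOIN keeps every row from `parts`; unmatched rows get NULL for `shipments`'s columns.
Matching on a.part_id = b.part_id. A NULL in a compared column never satisfies the condition.
- a row (part_id=4): no match → kept, b columns NULL.
- a row (part_id=3): matches 2 b row(s) → 2 output row(s).
- a row (part_id=6): no match → kept, b columns NULL.
- a row (part_id=4): no match → kept, b columns NULL.
- a row (part_id=4): no match → kept, b columns NULL.
- a row (part_id=2): no match → kept, b columns NULL.
- a row (part_id=6): no match → kept, b columns NULL.
- a row (part_id=9): matches 4 b row(s) → 4 output row(s).
Total: 6 matched + 6 padded = 12 rows.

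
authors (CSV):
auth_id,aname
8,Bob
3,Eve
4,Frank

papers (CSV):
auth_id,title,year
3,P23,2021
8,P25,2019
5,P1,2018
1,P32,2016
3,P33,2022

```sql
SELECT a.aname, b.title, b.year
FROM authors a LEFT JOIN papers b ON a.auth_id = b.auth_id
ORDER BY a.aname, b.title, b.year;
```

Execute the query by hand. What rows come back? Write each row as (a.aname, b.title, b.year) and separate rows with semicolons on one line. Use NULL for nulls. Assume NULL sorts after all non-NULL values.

(Bob, P25, 2019); (Eve, P23, 2021); (Eve, P33, 2022); (Frank, NULL, NULL)

LEFT JOIN keeps every row from `authors`; unmatched rows get NULL for `papers`'s columns.
Matching on a.auth_id = b.auth_id.
Matched pairs: 3; unmatched a rows kept: 1.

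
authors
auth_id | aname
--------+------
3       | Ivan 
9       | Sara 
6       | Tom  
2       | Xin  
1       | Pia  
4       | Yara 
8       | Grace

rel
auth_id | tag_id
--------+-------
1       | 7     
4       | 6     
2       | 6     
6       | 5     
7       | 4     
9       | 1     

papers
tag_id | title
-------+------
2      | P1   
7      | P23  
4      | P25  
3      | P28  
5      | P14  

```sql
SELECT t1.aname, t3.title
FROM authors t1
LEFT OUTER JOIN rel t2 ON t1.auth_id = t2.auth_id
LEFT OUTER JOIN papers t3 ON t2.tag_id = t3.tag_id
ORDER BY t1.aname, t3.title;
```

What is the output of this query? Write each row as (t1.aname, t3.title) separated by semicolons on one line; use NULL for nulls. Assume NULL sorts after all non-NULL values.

Step 1 — t1 LEFT JOIN t2 on auth_id → 7 row(s).
Then LEFT JOIN `papers t3` on tag_id: each of those 7 rows is kept; rows whose t2.tag_id has no match in t3 get NULL for t3's columns.

(Grace, NULL); (Ivan, NULL); (Pia, P23); (Sara, NULL); (Tom, P14); (Xin, NULL); (Yara, NULL)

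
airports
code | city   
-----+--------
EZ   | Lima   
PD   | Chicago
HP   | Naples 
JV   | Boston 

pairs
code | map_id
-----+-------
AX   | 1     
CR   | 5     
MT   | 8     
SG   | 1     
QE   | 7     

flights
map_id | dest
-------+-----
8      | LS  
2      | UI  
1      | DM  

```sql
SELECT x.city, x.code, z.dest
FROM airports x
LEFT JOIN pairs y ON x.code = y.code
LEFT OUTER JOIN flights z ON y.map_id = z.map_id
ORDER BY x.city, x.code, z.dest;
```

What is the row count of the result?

Step 1 — x LEFT JOIN y on code → 4 row(s).
Then LEFT JOIN `flights z` on map_id: each of those 4 rows is kept; rows whose y.map_id has no match in z get NULL for z's columns.
Result: 4 row(s).

4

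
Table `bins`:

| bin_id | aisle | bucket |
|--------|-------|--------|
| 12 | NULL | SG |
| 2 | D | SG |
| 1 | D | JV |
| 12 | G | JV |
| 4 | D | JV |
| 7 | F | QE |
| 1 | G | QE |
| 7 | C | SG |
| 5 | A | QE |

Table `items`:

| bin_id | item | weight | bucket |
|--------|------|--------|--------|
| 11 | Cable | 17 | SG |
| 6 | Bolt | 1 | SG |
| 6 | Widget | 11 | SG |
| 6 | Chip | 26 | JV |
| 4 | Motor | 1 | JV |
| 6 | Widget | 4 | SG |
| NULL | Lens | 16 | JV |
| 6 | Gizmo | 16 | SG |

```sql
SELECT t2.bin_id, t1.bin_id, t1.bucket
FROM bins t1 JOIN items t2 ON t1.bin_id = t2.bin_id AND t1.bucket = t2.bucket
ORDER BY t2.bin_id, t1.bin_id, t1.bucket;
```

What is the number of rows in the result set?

INNER JOIN keeps only pairs where the ON condition holds.
Matching on t1.bin_id = t2.bin_id AND t1.bucket = t2.bucket. A NULL in a compared column never satisfies the condition.
- t1 row (bin_id=12, bucket=SG): no match → dropped.
- t1 row (bin_id=2, bucket=SG): no match → dropped.
- t1 row (bin_id=1, bucket=JV): no match → dropped.
- t1 row (bin_id=12, bucket=JV): no match → dropped.
- t1 row (bin_id=4, bucket=JV): matches 1 t2 row(s) → 1 output row(s).
- t1 row (bin_id=7, bucket=QE): no match → dropped.
- t1 row (bin_id=1, bucket=QE): no match → dropped.
- t1 row (bin_id=7, bucket=SG): no match → dropped.
- t1 row (bin_id=5, bucket=QE): no match → dropped.
Total: 1 rows.

1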